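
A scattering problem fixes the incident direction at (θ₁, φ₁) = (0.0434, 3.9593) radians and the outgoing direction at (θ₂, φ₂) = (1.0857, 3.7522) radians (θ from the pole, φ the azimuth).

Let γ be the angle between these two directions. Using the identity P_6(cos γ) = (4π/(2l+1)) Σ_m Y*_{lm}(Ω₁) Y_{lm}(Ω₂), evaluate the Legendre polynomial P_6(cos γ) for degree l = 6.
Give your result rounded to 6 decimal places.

Expand P_6 via completeness: Σ_{m} conj(Y_{6,m}) at Ω₁ times Y_{6,m} at Ω₂ —
  term(m=-6) = (0.000000, 0.000000)   from Y*(Ω₁)=(0.000000, -0.000000), Y(Ω₂)=(-0.200683, 0.115451)
  term(m=-5) = (0.000000, 0.000000)   from Y*(Ω₁)=(0.000000, 0.000000), Y(Ω₂)=(0.421091, 0.037388)
  term(m=-4) = (0.000003, 0.000003)   from Y*(Ω₁)=(-0.000013, -0.000002), Y(Ω₂)=(-0.232745, -0.195706)
  term(m=-3) = (-0.000044, -0.000032)   from Y*(Ω₁)=(0.000327, -0.000269), Y(Ω₂)=(-0.033008, -0.123572)
  term(m=-2) = (-0.003081, -0.001354)   from Y*(Ω₁)=(-0.000630, 0.009734), Y(Ω₂)=(-0.118169, 0.324146)
  term(m=-1) = (0.000876, 0.000184)   from Y*(Ω₁)=(-0.096874, -0.103345), Y(Ω₂)=(-0.005180, 0.003625)
  term(m=+0) = (0.336745, 0.000000)   from Y*(Ω₁)=(0.997089, -0.000000), Y(Ω₂)=(0.337728, 0.000000)
  term(m=+1) = (0.000876, -0.000184)   from Y*(Ω₁)=(0.096874, -0.103345), Y(Ω₂)=(0.005180, 0.003625)
  term(m=+2) = (-0.003081, 0.001354)   from Y*(Ω₁)=(-0.000630, -0.009734), Y(Ω₂)=(-0.118169, -0.324146)
  term(m=+3) = (-0.000044, 0.000032)   from Y*(Ω₁)=(-0.000327, -0.000269), Y(Ω₂)=(0.033008, -0.123572)
  term(m=+4) = (0.000003, -0.000003)   from Y*(Ω₁)=(-0.000013, 0.000002), Y(Ω₂)=(-0.232745, 0.195706)
  term(m=+5) = (0.000000, -0.000000)   from Y*(Ω₁)=(-0.000000, 0.000000), Y(Ω₂)=(-0.421091, 0.037388)
  term(m=+6) = (0.000000, -0.000000)   from Y*(Ω₁)=(0.000000, 0.000000), Y(Ω₂)=(-0.200683, -0.115451)
Total Σ_m = (0.332254, -0.000000). Multiply by 0.966644: (0.321171, -0.000000). P_6(cos γ) = 0.321171

0.321171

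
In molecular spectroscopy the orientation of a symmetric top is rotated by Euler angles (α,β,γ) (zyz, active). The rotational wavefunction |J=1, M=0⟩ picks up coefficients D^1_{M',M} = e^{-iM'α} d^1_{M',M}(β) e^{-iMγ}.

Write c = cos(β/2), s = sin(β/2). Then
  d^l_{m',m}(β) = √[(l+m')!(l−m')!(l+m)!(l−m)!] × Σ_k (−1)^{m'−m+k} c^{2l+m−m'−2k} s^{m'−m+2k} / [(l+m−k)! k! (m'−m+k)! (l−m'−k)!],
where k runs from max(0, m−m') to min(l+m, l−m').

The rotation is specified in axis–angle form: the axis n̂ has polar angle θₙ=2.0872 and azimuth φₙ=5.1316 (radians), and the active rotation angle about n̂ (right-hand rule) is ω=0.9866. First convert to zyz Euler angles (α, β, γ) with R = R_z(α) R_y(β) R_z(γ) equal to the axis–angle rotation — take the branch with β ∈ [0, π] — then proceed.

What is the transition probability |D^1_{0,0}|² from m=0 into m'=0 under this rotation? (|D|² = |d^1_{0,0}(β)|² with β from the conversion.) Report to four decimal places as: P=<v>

P=0.4367

Axis–angle → zyz. n̂ = (sinθₙcosφₙ, sinθₙsinφₙ, cosθₙ) = (+0.353962, -0.794302, -0.493756), ω = 0.9866.
R = I cosω + sinω [n̂]ₓ + (1−cosω) n̂n̂ᵀ gives
  R = [+0.607718, +0.285780, -0.740951; -0.537958, +0.834477, -0.119373; +0.584192, +0.471146, +0.660864]
β = atan2(√(R₁₃²+R₂₃²), R₃₃) = 0.848827; α = atan2(R₂₃, R₁₃) mod 2π = 3.301328; γ = atan2(R₃₂, −R₃₁) mod 2π = 2.462906
Split into d^1_{0,0}(β=0.8488) × two z-phases.
c=cos(0.848827/2)=0.911280, s=sin(0.848827/2)=0.411786; N=√[1·1·1·1]=1.000000
k: max(0,(0)−(0))=0 … min(1+(0),1−(0))=1
  k=0: (−1)^0·1.0000/(1)·0.9113^2·0.4118^0 = +0.830432
  k=1: (−1)^1·1.0000/(1)·0.9113^0·0.4118^2 = -0.169568
d^1_{0,0}(0.8488) = +0.830432 -0.169568 = +0.660864
|D^1_{0,0}|² = |d^1_{0,0}(β)|² = (+0.660864)² = 0.436741 (the z-rotation phases have unit modulus)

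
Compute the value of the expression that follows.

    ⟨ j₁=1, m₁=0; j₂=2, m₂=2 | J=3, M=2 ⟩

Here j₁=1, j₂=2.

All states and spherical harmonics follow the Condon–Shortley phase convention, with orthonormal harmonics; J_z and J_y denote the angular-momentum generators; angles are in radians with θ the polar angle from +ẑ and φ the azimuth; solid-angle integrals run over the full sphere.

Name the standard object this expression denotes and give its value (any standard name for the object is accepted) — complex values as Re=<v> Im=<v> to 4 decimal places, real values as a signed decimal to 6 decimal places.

This is a Clebsch–Gordan (vector-coupling) coefficient.
j₁+j₂−J=0  J+j₁−j₂=2  J−j₁+j₂=4  j₁+j₂+J+1=7
(j₁±m₁, j₂±m₂, J±M) = (1,1,4,0,5,1)
P² = 192
sum k=0..0:
  [0] +1/24 = 1/24
S = 1/24
C² = P²·S² = 1/3 ; C = +0.577350

Clebsch–Gordan coefficient, +√(1/3) ≈ +0.577350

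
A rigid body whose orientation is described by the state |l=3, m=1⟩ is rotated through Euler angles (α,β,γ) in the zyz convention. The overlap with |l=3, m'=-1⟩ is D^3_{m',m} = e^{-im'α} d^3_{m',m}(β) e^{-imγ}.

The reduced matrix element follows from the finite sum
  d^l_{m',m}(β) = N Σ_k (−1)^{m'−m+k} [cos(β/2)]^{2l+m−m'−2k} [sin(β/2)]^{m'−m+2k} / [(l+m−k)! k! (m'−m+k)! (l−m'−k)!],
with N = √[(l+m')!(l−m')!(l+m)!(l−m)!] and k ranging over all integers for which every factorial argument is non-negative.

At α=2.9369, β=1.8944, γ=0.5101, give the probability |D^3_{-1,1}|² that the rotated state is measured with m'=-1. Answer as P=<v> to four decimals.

P=0.1925

D^3_{-1,1}(2.9369,1.8944,0.5101) = e^{-i·-1·2.9369}·d^3_{-1,1}(1.8944)·e^{-i·1·0.5101}. Compute d first:
With c≡cos(β/2)=0.583958 and s≡sin(β/2)=0.811784, N=[2·24·24·2]^{1/2}=48.000000
Admissible k: 2..4 (factorial args all ≥0)
  k=2: (−1)^0·48.0000/(8)·0.5840^4·0.8118^2 = +0.459790
  k=3: (−1)^1·48.0000/(6)·0.5840^2·0.8118^4 = -1.184718
  k=4: (−1)^2·48.0000/(48)·0.5840^0·0.8118^6 = +0.286182
d^3_{-1,1}(1.8944) = +0.459790 -1.184718 +0.286182 = -0.438746
|D^3_{-1,1}|² = |d^3_{-1,1}(β)|² = (-0.438746)² = 0.192498 (the z-rotation phases have unit modulus)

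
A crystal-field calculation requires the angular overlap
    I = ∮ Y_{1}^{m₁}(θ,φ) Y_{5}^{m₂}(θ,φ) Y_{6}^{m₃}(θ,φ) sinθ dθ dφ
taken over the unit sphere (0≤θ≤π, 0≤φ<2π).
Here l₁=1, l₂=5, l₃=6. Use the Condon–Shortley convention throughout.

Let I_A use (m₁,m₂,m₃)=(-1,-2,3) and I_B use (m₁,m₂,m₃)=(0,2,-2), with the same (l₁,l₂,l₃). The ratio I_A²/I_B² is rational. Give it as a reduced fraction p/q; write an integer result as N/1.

Same 1,5,6: normalisation and zero-m 3j drop out of the ratio.
A: Δ: 0! 2! 10! / 13! → 1/858; sum: t=0:+1/60480 = 1/60480; 3j²(1 5 6; -1 -2 3) = Δ·Π!·Σ² = 6/143  (sign -1)
B: Δ: 0! 2! 10! / 13! → 1/858; sum: t=0:+1/30240 = 1/30240; 3j²(1 5 6; 0 2 -2) = Δ·Π!·Σ² = 16/429  (sign +1)
I_A²/I_B² = (6/143)/(16/429) = 9/8

9/8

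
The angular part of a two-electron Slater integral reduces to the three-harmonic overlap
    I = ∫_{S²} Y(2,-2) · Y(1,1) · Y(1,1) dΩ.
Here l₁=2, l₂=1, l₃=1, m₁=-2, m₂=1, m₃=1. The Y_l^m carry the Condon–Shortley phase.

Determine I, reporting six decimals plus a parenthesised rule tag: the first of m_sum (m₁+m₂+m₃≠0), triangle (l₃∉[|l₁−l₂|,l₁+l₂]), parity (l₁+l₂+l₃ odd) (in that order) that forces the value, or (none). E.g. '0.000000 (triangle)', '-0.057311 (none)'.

0.309019 (none)

m-sum 0 ✓  L=4 even ✓  1≤1≤3 ✓
Π(2lᵢ+1) = 5×3×3 = 45
triangle coeff Δ(2,1,1) = 1/30
Σ_t [1,1]: t=1:−1/1 = -1/1
(3j)²=2/15 [(2 1 1; 0 0 0)], sign=+1
Σ_t [2,2]: t=2:+1/4 = 1/4
(3j)²=1/5 [(2 1 1; -2 1 1)], sign=+1
⇒ 4πI² = 6/5
I = (+1)√(6/5/(4π)) = 0.30901936
No selection rule forces the value: the integral is nonzero (none).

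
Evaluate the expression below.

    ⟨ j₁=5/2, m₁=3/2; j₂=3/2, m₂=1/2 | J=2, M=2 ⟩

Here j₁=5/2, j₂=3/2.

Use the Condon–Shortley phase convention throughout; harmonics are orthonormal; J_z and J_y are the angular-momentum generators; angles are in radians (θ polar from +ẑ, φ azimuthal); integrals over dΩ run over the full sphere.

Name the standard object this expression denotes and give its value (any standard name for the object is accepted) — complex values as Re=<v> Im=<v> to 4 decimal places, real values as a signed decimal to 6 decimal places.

Clebsch–Gordan coefficient, −√(8/21) ≈ -0.617213

This is a Clebsch–Gordan (vector-coupling) coefficient.
√[5·2!3!1!/7! · 4!1!2!1!4!0!] = √(96/7)
  +(−1)^1/∏(1,1,0,1,3,0)! = -1/6  (running -1/6)
⟨..|..⟩ = √(96/7)·(-1/6) = -0.617213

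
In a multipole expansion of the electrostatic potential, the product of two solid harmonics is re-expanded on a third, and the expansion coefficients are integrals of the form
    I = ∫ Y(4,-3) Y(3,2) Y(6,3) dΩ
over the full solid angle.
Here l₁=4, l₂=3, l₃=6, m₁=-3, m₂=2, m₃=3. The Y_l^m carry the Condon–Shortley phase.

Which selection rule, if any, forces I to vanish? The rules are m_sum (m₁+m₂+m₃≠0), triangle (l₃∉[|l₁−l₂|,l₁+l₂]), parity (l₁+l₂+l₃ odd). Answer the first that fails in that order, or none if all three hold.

m_sum

Σmᵢ = 2  ✗
l₃∈[|l₁−l₂|,l₁+l₂]=[1,7], have l₃=6
Σlᵢ = 13 ⇒ odd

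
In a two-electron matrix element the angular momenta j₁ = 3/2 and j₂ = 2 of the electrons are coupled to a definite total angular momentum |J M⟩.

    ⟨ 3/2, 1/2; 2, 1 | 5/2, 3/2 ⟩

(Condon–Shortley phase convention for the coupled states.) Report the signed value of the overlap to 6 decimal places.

j₁+j₂−J=1  J+j₁−j₂=2  J−j₁+j₂=3  j₁+j₂+J+1=7
(j₁±m₁, j₂±m₂, J±M) = (2,1,3,1,4,1)
P² = 144/35
sum k=0..1:
  [0] +1/6 = 1/6
  [1] −1/4 = -1/4
S = -1/12
C² = P²·S² = 1/35 ; C = -0.169031

-0.169031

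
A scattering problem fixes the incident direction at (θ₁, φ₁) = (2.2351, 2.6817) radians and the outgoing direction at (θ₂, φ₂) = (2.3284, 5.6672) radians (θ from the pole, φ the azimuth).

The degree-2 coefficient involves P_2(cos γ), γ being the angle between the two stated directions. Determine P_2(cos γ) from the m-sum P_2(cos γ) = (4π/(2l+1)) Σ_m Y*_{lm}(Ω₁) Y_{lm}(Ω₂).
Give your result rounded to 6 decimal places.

-0.470015

Expand P_2 via completeness: Σ_{m} conj(Y_{2,m}) at Ω₁ times Y_{2,m} at Ω₂ —
  m=-2: (+0.145109-0.190481i) × (+0.067762+0.192277i) = +0.046458+0.014994i  (running Σ = +0.046458+0.014994i)
  m=-1: (+0.336038-0.166445i) × (-0.314792-0.222830i) = -0.142871-0.022484i  (running Σ = -0.096413-0.007490i)
  m=0: (+0.044236-0.000000i) × (+0.131411+0.000000i) = +0.005813+0.000000i  (running Σ = -0.090600-0.007490i)
  m=1: (-0.336038-0.166445i) × (+0.314792-0.222830i) = -0.142871+0.022484i  (running Σ = -0.233471+0.014994i)
  m=2: (+0.145109+0.190481i) × (+0.067762-0.192277i) = +0.046458-0.014994i  (running Σ = -0.187013+0.000000i)
Total Σ_m = -0.187013+0.000000i. Multiply by 2.513274: -0.470015+0.000000i. P_2(cos γ) = -0.470015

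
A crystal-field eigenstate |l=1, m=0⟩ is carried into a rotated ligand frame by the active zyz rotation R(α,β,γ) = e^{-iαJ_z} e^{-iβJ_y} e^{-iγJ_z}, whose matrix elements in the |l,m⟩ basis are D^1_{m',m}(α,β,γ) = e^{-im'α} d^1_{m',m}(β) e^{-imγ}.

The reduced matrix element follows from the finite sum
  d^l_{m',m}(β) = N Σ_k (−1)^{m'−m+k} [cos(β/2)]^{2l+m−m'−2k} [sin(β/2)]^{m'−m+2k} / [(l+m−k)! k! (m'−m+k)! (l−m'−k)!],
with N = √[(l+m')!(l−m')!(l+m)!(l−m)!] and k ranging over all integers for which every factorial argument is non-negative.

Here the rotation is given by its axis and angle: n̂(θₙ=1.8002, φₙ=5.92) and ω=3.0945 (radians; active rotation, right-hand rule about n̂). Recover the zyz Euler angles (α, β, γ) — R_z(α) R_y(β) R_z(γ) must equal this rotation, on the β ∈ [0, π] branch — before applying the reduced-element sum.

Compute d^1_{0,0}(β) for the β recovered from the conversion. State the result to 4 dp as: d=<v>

d=-0.8955

Axis–angle → zyz. n̂ = (sinθₙcosφₙ, sinθₙsinφₙ, cosθₙ) = (+0.910281, -0.345947, -0.227397), ω = 3.0945.
R = I cosω + sinω [n̂]ₓ + (1−cosω) n̂n̂ᵀ gives
  R = [+0.657413, -0.618764, -0.430046; -0.640173, -0.759666, +0.114395; -0.397475, +0.200099, -0.895530]
β = atan2(√(R₁₃²+R₂₃²), R₃₃) = 2.680417; α = atan2(R₂₃, R₁₃) mod 2π = 2.881606; γ = atan2(R₃₂, −R₃₁) mod 2π = 0.466384
d^1_{0,0}(β=2.6804) via the finite sum:
Half-angle: c=0.228550, s=0.973532. N=√(1·1·1·1)=1.000000
k: max(0,(0)−(0))=0 … min(1+(0),1−(0))=1
  k=0: (−1)^0·1.0000/(1)·0.2285^2·0.9735^0 = +0.052235
  k=1: (−1)^1·1.0000/(1)·0.2285^0·0.9735^2 = -0.947765
d^1_{0,0}(2.6804) = +0.052235 -0.947765 = -0.895530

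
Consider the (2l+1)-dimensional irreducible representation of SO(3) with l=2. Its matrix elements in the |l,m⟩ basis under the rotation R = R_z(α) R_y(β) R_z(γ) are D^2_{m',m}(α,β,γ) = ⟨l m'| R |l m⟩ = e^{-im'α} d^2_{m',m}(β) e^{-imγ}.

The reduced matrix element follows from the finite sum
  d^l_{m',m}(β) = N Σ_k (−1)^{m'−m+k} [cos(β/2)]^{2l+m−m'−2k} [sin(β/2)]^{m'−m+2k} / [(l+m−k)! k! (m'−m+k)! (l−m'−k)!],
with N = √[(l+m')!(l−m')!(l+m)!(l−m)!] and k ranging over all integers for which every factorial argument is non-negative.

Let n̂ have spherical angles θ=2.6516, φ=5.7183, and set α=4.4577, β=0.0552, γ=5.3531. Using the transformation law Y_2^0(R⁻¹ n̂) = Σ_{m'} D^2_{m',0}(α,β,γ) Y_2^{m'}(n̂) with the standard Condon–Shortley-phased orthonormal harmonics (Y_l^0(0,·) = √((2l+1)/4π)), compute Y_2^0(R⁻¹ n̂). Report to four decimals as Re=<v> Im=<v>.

Need the full column D^2_{m',0} for m'=−2..2 at α=4.4577, β=0.0552, γ=5.3531.
cos(β/2)=0.999619, sin(β/2)=0.027596
d^2_{-2,0}: single k=2 term ⇒ +0.001864;  D = -0.001627+0.000909i
d^2_{-1,0}: k∈[1..2] ⇒ +0.067520 -0.000051 = +0.067469;  D = -0.016998-0.065292i
d^2_{0,0}: k∈[0..2] ⇒ +0.998477 -0.003044 +0.000001 = +0.995434;  D = +0.995434+0.000000i
d^2_{1,0}: k∈[0..1] ⇒ -0.067520 +0.000051 = -0.067469;  D = +0.016998-0.065292i
d^2_{2,0}: single k=0 term ⇒ +0.001864;  D = -0.001627-0.000909i
Y_2^{m'}(θ=2.6516,φ=5.7183) and Σ D·Y over m':
  (-0.0016+0.0009i)·(+0.0365+0.0774i)  (-0.0170-0.0653i)·(-0.2710-0.1717i)  (+0.9954+0.0000i)·(+0.4212+0.0000i)  (+0.0170-0.0653i)·(+0.2710-0.1717i)  (-0.0016-0.0009i)·(+0.0365-0.0774i)
Y_2^0(R⁻¹ n̂) = +0.405826-0.000000i

Re=0.4058 Im=0.0000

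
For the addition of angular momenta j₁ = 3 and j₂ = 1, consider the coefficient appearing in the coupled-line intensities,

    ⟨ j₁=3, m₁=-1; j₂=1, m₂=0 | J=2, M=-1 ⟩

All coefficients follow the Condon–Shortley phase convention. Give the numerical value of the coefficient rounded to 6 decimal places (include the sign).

triangle: 2!*4!*0!/7! = 48/5040
(j±m)!: 2!*4!*1!*1!*1!*3! = 288
prefactor² = (2J+1)*Δ*N² = 96/7
  k=1: −1/(1!*1!*3!*0!*1!*0!) = -1/6
Σ = -1/6  ⇒  CG² = 96/7*(-1/6)² = 8/21
CG = −√(8/21) = -0.617213

-0.617213  (= −√(8/21))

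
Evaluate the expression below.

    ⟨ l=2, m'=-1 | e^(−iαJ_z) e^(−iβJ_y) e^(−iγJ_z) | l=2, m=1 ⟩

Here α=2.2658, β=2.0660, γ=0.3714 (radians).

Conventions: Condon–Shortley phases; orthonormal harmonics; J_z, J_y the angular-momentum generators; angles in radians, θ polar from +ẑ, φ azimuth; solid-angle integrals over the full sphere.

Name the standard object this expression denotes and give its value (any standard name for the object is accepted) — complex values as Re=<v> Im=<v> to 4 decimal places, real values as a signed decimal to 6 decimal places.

Wigner D-matrix element, Re=-0.0116 Im=0.0347

This is a Wigner D-matrix element — the rotation-matrix element ⟨l m'| R(α,β,γ) |l m⟩ in the angular-momentum basis.
First d^2_{-1,1}(β=2.0660), then the phase factors e^{-i(-1)α} and e^{-i(1)γ}:
With c≡cos(β/2)=0.512245 and s≡sin(β/2)=0.858840, N=[1·6·6·1]^{1/2}=6.000000
k: max(0,(1)−(-1))=2 … min(2+(1),2−(-1))=3
  k=2: (−1)^0·6.0000/(2)·0.5122^2·0.8588^2 = +0.580631
  k=3: (−1)^1·6.0000/(6)·0.5122^0·0.8588^4 = -0.544062
d^2_{-1,1}(2.0660) = +0.580631 -0.544062 = +0.036569
Attach z-rotation phases: D = e^{-i(-1)(2.2658)}·(+0.036569)·e^{-i(1)(0.3714)} = -0.011628+0.034671i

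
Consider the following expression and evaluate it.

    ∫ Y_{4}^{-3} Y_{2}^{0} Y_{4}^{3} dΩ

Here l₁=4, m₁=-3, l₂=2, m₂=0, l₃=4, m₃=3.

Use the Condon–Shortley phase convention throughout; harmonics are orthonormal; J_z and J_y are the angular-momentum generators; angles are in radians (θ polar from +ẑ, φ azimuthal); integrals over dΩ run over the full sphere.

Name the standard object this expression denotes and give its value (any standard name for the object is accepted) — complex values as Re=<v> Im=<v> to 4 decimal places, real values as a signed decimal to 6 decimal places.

This is a Gaunt coefficient — the integral of a triple product of spherical harmonics over the sphere.
m-sum 0 ✓  L=10 even ✓  2≤4≤6 ✓
Π(2lᵢ+1) = 9×5×9 = 405
triangle coeff Δ(4,2,4) = 1/13860
Σ_t [0,2]: t=0:+1/192 t=1:−1/36 t=2:+1/192 = -5/288
(3j)²=20/693 [(4 2 4; 0 0 0)], sign=-1
Σ_t [1,2]: t=1:−1/720 t=2:+1/480 = 1/1440
(3j)²=7/1980 [(4 2 4; -3 0 3)], sign=-1
⇒ 4πI² = 5/121
I = (+1)√(5/121/(4π)) = 0.05734392

Gaunt coefficient, +0.057344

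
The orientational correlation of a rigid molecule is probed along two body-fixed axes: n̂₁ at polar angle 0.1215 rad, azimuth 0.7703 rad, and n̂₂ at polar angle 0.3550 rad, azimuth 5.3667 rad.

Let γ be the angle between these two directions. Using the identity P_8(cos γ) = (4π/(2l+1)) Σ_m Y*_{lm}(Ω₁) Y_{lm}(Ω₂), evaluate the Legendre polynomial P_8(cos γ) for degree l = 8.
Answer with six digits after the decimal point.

Term-by-term m-sum for l=8 (normalisation 4π/17 = 0.739198):
  term(m=-8) = 0.00000 + 0.00000j   from Y*(Ω₁)=0.00000 - 0.00000j, Y(Ω₂)=0.00005 + 0.00010j
  term(m=-7) = 0.00000 - 0.00000j   from Y*(Ω₁)=0.00000 - 0.00000j, Y(Ω₂)=0.00117 + 0.00016j
  term(m=-6) = -0.00000 - 0.00000j   from Y*(Ω₁)=-0.00000 - 0.00002j, Y(Ω₂)=0.00573 - 0.00571j
  term(m=-5) = -0.00001 + 0.00001j   from Y*(Ω₁)=-0.00019 - 0.00016j, Y(Ω₂)=-0.00511 - 0.03908j
  term(m=-4) = 0.00035 + 0.00018j   from Y*(Ω₁)=-0.00280 + 0.00017j, Y(Ω₂)=-0.12133 - 0.07017j
  term(m=-3) = 0.00284 - 0.00783j   from Y*(Ω₁)=-0.01587 + 0.01738j, Y(Ω₂)=-0.32695 + 0.13521j
  term(m=-2) = -0.07764 - 0.01834j   from Y*(Ω₁)=0.00422 + 0.13960j, Y(Ω₂)=-0.14805 + 0.55172j
  term(m=-1) = -0.02384 + 0.20464j   from Y*(Ω₁)=0.37607 + 0.36489j, Y(Ω₂)=0.23929 + 0.31197j
  term(m=+0) = -0.27373 + 0.00000j   from Y*(Ω₁)=0.87381 + 0.00000j, Y(Ω₂)=-0.31326 + 0.00000j
  term(m=+1) = -0.02384 - 0.20464j   from Y*(Ω₁)=-0.37607 + 0.36489j, Y(Ω₂)=-0.23929 + 0.31197j
  term(m=+2) = -0.07764 + 0.01834j   from Y*(Ω₁)=0.00422 - 0.13960j, Y(Ω₂)=-0.14805 - 0.55172j
  term(m=+3) = 0.00284 + 0.00783j   from Y*(Ω₁)=0.01587 + 0.01738j, Y(Ω₂)=0.32695 + 0.13521j
  term(m=+4) = 0.00035 - 0.00018j   from Y*(Ω₁)=-0.00280 - 0.00017j, Y(Ω₂)=-0.12133 + 0.07017j
  term(m=+5) = -0.00001 - 0.00001j   from Y*(Ω₁)=0.00019 - 0.00016j, Y(Ω₂)=0.00511 - 0.03908j
  term(m=+6) = -0.00000 + 0.00000j   from Y*(Ω₁)=-0.00000 + 0.00002j, Y(Ω₂)=0.00573 + 0.00571j
  term(m=+7) = 0.00000 + 0.00000j   from Y*(Ω₁)=-0.00000 - 0.00000j, Y(Ω₂)=-0.00117 + 0.00016j
  term(m=+8) = 0.00000 - 0.00000j   from Y*(Ω₁)=0.00000 + 0.00000j, Y(Ω₂)=0.00005 - 0.00010j
Σ over m = -0.47033 - 0.00000j; ×(4π/17) → -0.34767 - 0.00000j. Real part: -0.347669

-0.347669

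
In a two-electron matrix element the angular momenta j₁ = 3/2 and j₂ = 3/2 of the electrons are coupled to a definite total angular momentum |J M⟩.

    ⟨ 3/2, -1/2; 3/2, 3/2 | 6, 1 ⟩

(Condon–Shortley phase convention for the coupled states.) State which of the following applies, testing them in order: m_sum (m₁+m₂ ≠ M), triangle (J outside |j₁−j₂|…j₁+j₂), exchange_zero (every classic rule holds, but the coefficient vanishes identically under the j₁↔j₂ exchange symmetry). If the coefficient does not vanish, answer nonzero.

m-sum: m₁+m₂ = -1/2+3/2 = 1, M = 1  ✓
triangle: need |j₁−j₂| ≤ J ≤ j₁+j₂, i.e. J ∈ [0, 3]; J = 6 is outside ✗ ⇒ coefficient is 0

triangle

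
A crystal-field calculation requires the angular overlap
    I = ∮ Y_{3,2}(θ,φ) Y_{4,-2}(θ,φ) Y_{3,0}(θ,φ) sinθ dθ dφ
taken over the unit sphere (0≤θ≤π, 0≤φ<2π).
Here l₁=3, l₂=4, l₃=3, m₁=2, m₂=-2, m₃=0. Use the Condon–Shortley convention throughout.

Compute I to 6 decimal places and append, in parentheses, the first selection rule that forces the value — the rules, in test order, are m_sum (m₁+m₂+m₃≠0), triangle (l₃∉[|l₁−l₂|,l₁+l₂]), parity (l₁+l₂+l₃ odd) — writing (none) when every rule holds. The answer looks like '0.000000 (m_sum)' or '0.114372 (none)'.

-0.044418 (none)

Rules hold: Σm=0, L=10 even, 1≤3≤7.
N = 7·9·7 = 441
Δ = 4!·2!·4!/11! = 1/34650
Racah Σ t=1..3: t=1:−1/72 t=2:+1/16 t=3:−1/72 = 5/144
⇒ 3j(3 4 3; 0 0 0)² = 2/77, sgn -1
Racah Σ t=0..1: t=0:+1/96 t=1:−1/72 = -1/288
⇒ 3j(3 4 3; 2 -2 0)² = 1/462, sgn +1
4πI² = N·(3j₀)²·(3jₘ)² = 3/121
I = -1·√(0.0247934/4π) = -0.04441841
No selection rule forces the value: the integral is nonzero (none).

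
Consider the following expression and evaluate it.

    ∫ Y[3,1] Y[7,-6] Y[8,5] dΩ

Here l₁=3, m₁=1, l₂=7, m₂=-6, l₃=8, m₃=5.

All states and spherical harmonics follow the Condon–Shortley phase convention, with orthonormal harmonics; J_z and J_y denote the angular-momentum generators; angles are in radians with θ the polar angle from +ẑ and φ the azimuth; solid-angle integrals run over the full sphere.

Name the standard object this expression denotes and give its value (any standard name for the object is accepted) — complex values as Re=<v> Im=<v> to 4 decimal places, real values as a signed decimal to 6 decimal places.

This is a Gaunt coefficient — the integral of a triple product of spherical harmonics over the sphere.
Checks pass: Σm=0; 18 even; l₃=8∈[4,10].
(2·3+1)(2·7+1)(2·8+1) = 1785
Δ: 2! 4! 12! / 19! → 1/5290740
sum: t=0:+1/7257600 t=1:−1/2073600 t=2:+1/7257600 = -1/4838400
3j²(3 7 8; 0 0 0) = Δ·Π!·Σ² = 252/20995  (sign -1)
sum: t=0:+1/319334400 t=1:−1/2874009600 = 1/359251200
3j²(3 7 8; 1 -6 5) = Δ·Π!·Σ² = 1664/101745  (sign -1)
combine: 4πI² = 1785·252/20995·1664/101745 = 10752/30685
take √, sign +1: I = 0.16698468

Gaunt coefficient, +0.166985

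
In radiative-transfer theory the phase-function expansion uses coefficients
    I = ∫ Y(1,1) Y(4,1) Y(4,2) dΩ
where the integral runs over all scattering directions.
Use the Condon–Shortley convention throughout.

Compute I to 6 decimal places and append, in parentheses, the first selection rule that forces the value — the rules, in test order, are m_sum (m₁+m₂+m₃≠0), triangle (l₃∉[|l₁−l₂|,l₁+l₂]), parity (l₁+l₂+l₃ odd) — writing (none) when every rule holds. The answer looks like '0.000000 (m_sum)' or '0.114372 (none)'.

1 + 1 + 2 = 4 ≠ 0: azimuthal integral kills it; I = 0

0.000000 (m_sum)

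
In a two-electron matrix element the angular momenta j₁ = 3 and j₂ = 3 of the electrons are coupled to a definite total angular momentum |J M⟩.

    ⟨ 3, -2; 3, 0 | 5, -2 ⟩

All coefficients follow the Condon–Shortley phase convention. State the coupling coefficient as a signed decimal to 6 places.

triangle: 1!*5!*5!/12! = 14400/479001600
(j±m)!: 1!*5!*3!*3!*3!*7! = 130636800
prefactor² = (2J+1)*Δ*N² = 43200
  k=0: +1/(0!*1!*5!*3!*0!*2!) = 1/1440
  k=1: −1/(1!*0!*4!*2!*1!*3!) = -1/288
Σ = -1/360  ⇒  CG² = 43200*(-1/360)² = 1/3
CG = −√(1/3) = -0.577350

−√(1/3) ≈ -0.577350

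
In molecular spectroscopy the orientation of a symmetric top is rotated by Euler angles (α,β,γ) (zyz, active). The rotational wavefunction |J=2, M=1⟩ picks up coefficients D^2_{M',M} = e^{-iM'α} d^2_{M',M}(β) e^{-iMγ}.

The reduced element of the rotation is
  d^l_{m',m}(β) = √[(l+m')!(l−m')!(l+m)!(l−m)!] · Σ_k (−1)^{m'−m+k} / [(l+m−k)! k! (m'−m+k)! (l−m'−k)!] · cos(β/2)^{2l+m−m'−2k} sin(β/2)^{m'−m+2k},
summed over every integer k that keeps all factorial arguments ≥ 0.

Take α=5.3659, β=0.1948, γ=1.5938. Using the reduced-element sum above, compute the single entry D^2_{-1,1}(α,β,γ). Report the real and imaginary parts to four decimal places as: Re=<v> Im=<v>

D^2_{-1,1}(5.3659,0.1948,1.5938) = e^{-i·-1·5.3659}·d^2_{-1,1}(0.1948)·e^{-i·1·1.5938}. Compute d first:
c=cos(0.194800/2)=0.995260, s=sin(0.194800/2)=0.097246; N=√[1·6·6·1]=6.000000
k∈{2,3} keeps every argument non-negative
  k=2: (−1)^0·6.0000/(2)·0.9953^2·0.0972^2 = +0.028102
  k=3: (−1)^1·6.0000/(6)·0.9953^0·0.0972^4 = -0.000089
d^2_{-1,1}(0.1948) = +0.028102 -0.000089 = +0.028013
D = (+0.607978-0.793954i)·(+0.028013)·(-0.023002-0.999735i) = -0.022627-0.016515i

Re=-0.0226 Im=-0.0165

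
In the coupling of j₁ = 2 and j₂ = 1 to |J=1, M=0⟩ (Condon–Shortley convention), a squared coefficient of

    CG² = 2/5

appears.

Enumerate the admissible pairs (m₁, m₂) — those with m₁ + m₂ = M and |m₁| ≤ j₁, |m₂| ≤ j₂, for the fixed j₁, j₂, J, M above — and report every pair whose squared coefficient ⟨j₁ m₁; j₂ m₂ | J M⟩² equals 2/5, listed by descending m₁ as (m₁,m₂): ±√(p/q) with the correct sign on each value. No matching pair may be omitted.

Admissible pairs with m₁+m₂ = M = 0: (-1,1), (0,0), (1,-1)
  (m₁,m₂)=(1,-1): CG² = 3/10, CG = +√(3/10)
  (m₁,m₂)=(0,0): CG² = 2/5, CG = −√(2/5)   ← matches the target
  (m₁,m₂)=(-1,1): CG² = 3/10, CG = +√(3/10)
Pairs with CG² = 2/5: (0,0): −√(2/5)

(0,0): −√(2/5)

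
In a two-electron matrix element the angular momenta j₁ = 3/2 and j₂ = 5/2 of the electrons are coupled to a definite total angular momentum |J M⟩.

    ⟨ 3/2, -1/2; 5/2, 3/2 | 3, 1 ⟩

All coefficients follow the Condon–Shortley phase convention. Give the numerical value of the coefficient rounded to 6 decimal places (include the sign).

j₁+j₂−J=1  J+j₁−j₂=2  J−j₁+j₂=4  j₁+j₂+J+1=8
(j₁±m₁, j₂±m₂, J±M) = (1,2,4,1,4,2)
P² = 96/5
sum k=0..1:
  [0] +1/48 = 1/48
  [1] −1/6 = -1/6
S = -7/48
C² = P²·S² = 49/120 ; C = -0.639010

-0.639010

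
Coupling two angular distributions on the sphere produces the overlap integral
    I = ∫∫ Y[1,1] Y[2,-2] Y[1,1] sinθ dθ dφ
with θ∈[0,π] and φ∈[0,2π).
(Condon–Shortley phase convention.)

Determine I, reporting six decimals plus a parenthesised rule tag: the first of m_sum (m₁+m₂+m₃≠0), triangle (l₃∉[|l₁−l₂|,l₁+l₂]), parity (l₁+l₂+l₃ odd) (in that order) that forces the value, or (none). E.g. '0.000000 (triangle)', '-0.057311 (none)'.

Checks pass: Σm=0; 4 even; l₃=1∈[1,3].
(2·1+1)(2·2+1)(2·1+1) = 45
Δ: 2! 0! 2! / 5! → 1/30
sum: t=1:−1/1 = -1/1
3j²(1 2 1; 0 0 0) = Δ·Π!·Σ² = 2/15  (sign +1)
sum: t=0:+1/4 = 1/4
3j²(1 2 1; 1 -2 1) = Δ·Π!·Σ² = 1/5  (sign +1)
combine: 4πI² = 45·2/15·1/5 = 6/5
take √, sign +1: I = 0.30901936
No selection rule forces the value: the integral is nonzero (none).

0.309019 (none)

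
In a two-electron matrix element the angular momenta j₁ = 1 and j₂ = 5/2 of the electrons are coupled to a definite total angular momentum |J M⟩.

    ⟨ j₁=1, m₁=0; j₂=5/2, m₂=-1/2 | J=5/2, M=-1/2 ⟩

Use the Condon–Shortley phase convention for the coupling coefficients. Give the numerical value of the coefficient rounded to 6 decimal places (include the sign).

+√(1/35) ≈ +0.169031

triangle: 1!·1!·4!/7! = 24/5040
(j±m)!: 1!·1!·2!·3!·2!·3! = 144
prefactor² = (2J+1)·Δ·N² = 144/35
  k=0: +1/(0!·1!·1!·2!·0!·2!) = 1/4
  k=1: −1/(1!·0!·0!·1!·1!·3!) = -1/6
Σ = 1/12  ⇒  CG² = 144/35·(1/12)² = 1/35
CG = +√(1/35) = +0.169031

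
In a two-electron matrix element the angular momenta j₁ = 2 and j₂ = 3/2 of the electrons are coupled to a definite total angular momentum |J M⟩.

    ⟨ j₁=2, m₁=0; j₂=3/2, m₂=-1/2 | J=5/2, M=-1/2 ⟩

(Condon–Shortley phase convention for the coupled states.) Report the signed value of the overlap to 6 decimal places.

+√(3/35) = +0.292770

triangle: 1!*3!*2!/7! = 12/5040
(j±m)!: 2!*2!*1!*2!*2!*3! = 96
prefactor² = (2J+1)*Δ*N² = 48/35
  k=0: +1/(0!*1!*2!*1!*1!*1!) = 1/2
  k=1: −1/(1!*0!*1!*0!*2!*2!) = -1/4
Σ = 1/4  ⇒  CG² = 48/35*(1/4)² = 3/35
CG = +√(3/35) = +0.292770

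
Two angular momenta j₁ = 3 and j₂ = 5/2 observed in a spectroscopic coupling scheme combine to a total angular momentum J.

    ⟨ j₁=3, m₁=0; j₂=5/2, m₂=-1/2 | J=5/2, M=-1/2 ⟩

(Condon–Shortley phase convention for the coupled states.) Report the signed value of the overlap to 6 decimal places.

j₁+j₂−J=3  J+j₁−j₂=3  J−j₁+j₂=2  j₁+j₂+J+1=9
(j₁±m₁, j₂±m₂, J±M) = (3,3,2,3,2,3)
P² = 216/35
sum k=0..2:
  [0] +1/72 = 1/72
  [1] −1/4 = -1/4
  [2] +1/8 = 1/8
S = -1/9
C² = P²·S² = 8/105 ; C = -0.276026

-0.276026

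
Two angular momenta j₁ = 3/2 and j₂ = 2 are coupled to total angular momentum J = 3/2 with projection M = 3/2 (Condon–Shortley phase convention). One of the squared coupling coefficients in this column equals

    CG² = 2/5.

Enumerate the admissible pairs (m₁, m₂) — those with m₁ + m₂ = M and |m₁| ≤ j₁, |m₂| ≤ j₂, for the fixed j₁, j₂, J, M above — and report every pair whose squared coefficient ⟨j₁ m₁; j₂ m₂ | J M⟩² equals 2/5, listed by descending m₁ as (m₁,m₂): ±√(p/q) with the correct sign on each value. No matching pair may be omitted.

(1/2,1): −√(2/5); (-1/2,2): +√(2/5)

Admissible pairs with m₁+m₂ = M = 3/2: (-1/2,2), (1/2,1), (3/2,0)
  (m₁,m₂)=(3/2,0): CG² = 1/5, CG = +√(1/5)
  (m₁,m₂)=(1/2,1): CG² = 2/5, CG = −√(2/5)   ← matches the target
  (m₁,m₂)=(-1/2,2): CG² = 2/5, CG = +√(2/5)   ← matches the target
Pairs with CG² = 2/5: (1/2,1): −√(2/5); (-1/2,2): +√(2/5)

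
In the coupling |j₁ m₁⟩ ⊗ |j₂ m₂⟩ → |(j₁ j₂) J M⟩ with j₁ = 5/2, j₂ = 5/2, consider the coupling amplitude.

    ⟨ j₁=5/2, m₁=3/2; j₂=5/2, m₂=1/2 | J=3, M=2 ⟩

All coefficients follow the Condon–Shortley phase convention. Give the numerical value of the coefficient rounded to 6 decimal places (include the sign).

j₁+j₂−J=2  J+j₁−j₂=3  J−j₁+j₂=3  j₁+j₂+J+1=9
(j₁±m₁, j₂±m₂, J±M) = (4,1,3,2,5,1)
P² = 48
sum k=0..1:
  [0] +1/24 = 1/24
  [1] −1/12 = -1/12
S = -1/24
C² = P²·S² = 1/12 ; C = -0.288675

−√(1/12) = -0.288675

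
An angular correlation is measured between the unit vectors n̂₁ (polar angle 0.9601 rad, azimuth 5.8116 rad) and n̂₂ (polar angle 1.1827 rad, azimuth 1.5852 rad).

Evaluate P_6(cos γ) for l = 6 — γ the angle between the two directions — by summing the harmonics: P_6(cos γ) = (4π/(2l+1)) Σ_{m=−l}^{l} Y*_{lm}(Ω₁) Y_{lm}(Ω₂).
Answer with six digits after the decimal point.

-0.195856

Summing Y*_{l m}(θ₁,φ₁)·Y_{l m}(θ₂,φ₂) over m ∈ [−6, 6]; prefactor 4π/(2·6+1) = 0.966644:
  m=-6: Y*=(-0.139001, -0.044845)  Y=(-0.302710, 0.026226)  product (0.043253, 0.009930)
  m=-5: Y*=(-0.250851, -0.249983)  Y=(-0.030964, -0.429198)  product (-0.099525, 0.115405)
  m=-4: Y*=(-0.130534, -0.399856)  Y=(0.150421, -0.008676)  product (-0.023104, -0.059014)
  m=-3: Y*=(0.019699, -0.125214)  Y=(-0.012032, -0.278267)  product (-0.035080, -0.003975)
  m=-2: Y*=(-0.173379, 0.238984)  Y=(0.251310, -0.007242)  product (-0.041841, 0.061315)
  m=-1: Y*=(-0.223563, 0.114009)  Y=(-0.002869, -0.199206)  product (0.023353, 0.044208)
  m=+0: Y*=(0.233928, -0.000000)  Y=(0.270491, 0.000000)  product (0.063275, 0.000000)
  m=+1: Y*=(0.223563, 0.114009)  Y=(0.002869, -0.199206)  product (0.023353, -0.044208)
  m=+2: Y*=(-0.173379, -0.238984)  Y=(0.251310, 0.007242)  product (-0.041841, -0.061315)
  m=+3: Y*=(-0.019699, -0.125214)  Y=(0.012032, -0.278267)  product (-0.035080, 0.003975)
  m=+4: Y*=(-0.130534, 0.399856)  Y=(0.150421, 0.008676)  product (-0.023104, 0.059014)
  m=+5: Y*=(0.250851, -0.249983)  Y=(0.030964, -0.429198)  product (-0.099525, -0.115405)
  m=+6: Y*=(-0.139001, 0.044845)  Y=(-0.302710, -0.026226)  product (0.043253, -0.009930)
Accumulated sum (-0.202615, 0.000000); after 4π/(2l+1) scaling, (-0.195856, 0.000000) ⇒ P_6 = -0.195856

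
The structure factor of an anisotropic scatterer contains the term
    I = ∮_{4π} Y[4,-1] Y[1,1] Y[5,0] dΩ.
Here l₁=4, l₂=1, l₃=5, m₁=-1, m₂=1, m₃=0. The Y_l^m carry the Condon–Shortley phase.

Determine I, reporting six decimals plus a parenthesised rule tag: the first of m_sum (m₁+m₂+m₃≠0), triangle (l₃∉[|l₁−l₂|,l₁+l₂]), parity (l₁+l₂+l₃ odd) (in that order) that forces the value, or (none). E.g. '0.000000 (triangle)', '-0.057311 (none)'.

Rules hold: Σm=0, L=10 even, 3≤5≤5.
N = 9·3·11 = 297
Δ = 0!·8!·2!/11! = 1/495
Racah Σ t=0..0: t=0:+1/576 = 1/576
⇒ 3j(4 1 5; 0 0 0)² = 5/99, sgn -1
Racah Σ t=0..0: t=0:+1/1440 = 1/1440
⇒ 3j(4 1 5; -1 1 0)² = 2/99, sgn -1
4πI² = N·(3j₀)²·(3jₘ)² = 10/33
I = +1·√(0.30303/4π) = 0.15528807
No selection rule forces the value: the integral is nonzero (none).

0.155288 (none)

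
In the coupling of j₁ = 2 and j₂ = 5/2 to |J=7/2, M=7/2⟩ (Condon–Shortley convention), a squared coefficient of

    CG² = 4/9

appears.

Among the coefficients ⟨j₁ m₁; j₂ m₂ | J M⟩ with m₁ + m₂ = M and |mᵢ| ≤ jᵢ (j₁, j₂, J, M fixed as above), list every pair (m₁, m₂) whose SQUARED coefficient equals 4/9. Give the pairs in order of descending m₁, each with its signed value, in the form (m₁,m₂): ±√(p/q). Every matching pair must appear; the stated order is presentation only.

Admissible pairs with m₁+m₂ = M = 7/2: (1,5/2), (2,3/2)
  (m₁,m₂)=(2,3/2): CG² = 4/9, CG = +√(4/9)   ← matches the target
  (m₁,m₂)=(1,5/2): CG² = 5/9, CG = −√(5/9)
Pairs with CG² = 4/9: (2,3/2): +√(4/9)

(2,3/2): +√(4/9)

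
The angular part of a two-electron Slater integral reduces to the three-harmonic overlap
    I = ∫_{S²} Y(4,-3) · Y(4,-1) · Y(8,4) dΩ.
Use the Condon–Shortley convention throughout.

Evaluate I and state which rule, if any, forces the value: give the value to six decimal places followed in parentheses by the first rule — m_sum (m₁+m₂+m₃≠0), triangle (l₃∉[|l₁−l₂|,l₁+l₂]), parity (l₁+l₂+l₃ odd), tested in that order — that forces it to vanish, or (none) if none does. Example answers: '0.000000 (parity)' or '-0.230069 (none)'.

m-sum 0 ✓  L=16 even ✓  0≤8≤8 ✓
Π(2lᵢ+1) = 9×9×17 = 1377
triangle coeff Δ(4,4,8) = 1/218790
Σ_t [0,0]: t=0:+1/331776 = 1/331776
(3j)²=490/21879 [(4 4 8; 0 0 0)], sign=+1
Σ_t [0,0]: t=0:+1/3628800 = 1/3628800
(3j)²=16/1105 [(4 4 8; -3 -1 4)], sign=+1
⇒ 4πI² = 14112/31603
I = (+1)√(14112/31603/(4π)) = 0.18850601
No selection rule forces the value: the integral is nonzero (none).

0.188506 (none)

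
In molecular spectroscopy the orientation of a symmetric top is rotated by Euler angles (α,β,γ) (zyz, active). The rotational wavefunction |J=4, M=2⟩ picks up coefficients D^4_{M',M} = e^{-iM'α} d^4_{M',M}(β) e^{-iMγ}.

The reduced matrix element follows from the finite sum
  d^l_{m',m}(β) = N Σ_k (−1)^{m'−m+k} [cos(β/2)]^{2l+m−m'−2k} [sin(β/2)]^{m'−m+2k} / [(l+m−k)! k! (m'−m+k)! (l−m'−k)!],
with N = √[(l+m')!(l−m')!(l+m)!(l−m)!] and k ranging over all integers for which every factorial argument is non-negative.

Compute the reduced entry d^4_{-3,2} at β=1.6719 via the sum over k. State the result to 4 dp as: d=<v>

d=0.4501

d^4_{-3,2}(β=1.6719) via the finite sum:
Half-angle: c=0.670473, s=0.741934. N=√(1·5040·720·2)=2693.993318
k∈{5,6} keeps every argument non-negative
  k=5: (−1)^0·2693.9933/(240)·0.6705^3·0.7419^5 = +0.760598
  k=6: (−1)^1·2693.9933/(720)·0.6705^1·0.7419^7 = -0.310457
d^4_{-3,2}(1.6719) = +0.760598 -0.310457 = +0.450141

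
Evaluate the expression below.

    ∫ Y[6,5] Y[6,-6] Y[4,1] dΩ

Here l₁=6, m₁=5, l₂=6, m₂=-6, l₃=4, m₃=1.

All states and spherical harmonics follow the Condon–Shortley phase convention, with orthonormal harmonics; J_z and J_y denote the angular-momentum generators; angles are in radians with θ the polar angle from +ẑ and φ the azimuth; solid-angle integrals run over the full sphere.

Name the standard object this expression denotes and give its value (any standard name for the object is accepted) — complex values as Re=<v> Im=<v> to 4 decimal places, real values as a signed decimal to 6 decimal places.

This is a Gaunt coefficient — the integral of a triple product of spherical harmonics over the sphere.
Checks pass: Σm=0; 16 even; l₃=4∈[0,12].
(2·6+1)(2·6+1)(2·4+1) = 1521
Δ: 8! 4! 4! / 17! → 1/15315300
sum: t=2:+1/829440 t=3:−1/25920 t=4:+1/9216 t=5:−1/25920 t=6:+1/829440 = 7/207360
3j²(6 6 4; 0 0 0) = Δ·Π!·Σ² = 28/2431  (sign +1)
sum: t=0:+1/5806080 = 1/5806080
3j²(6 6 4; 5 -6 1) = Δ·Π!·Σ² = 165/6188  (sign -1)
combine: 4πI² = 1521·28/2431·165/6188 = 135/289
take √, sign -1: I = -0.19280266

Gaunt coefficient, -0.192803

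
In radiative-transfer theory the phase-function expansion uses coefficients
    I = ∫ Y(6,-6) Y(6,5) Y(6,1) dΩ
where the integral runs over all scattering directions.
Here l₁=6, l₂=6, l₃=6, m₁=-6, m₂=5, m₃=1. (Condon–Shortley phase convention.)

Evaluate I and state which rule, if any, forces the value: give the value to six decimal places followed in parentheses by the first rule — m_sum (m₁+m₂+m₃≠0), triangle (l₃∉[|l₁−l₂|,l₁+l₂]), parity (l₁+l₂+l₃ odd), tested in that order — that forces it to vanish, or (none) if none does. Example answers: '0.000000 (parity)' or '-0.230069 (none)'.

0.117823 (none)

Checks pass: Σm=0; 18 even; l₃=6∈[0,12].
(2·6+1)(2·6+1)(2·6+1) = 2197
Δ: 6! 6! 6! / 19! → 1/325909584
sum: t=0:+1/373248000 t=1:−1/1728000 t=2:+1/110592 t=3:−1/46656 t=4:+1/110592 t=5:−1/1728000 t=6:+1/373248000 = -7/1555200
3j²(6 6 6; 0 0 0) = Δ·Π!·Σ² = 400/46189  (sign -1)
sum: t=6:+1/62208000 = 1/62208000
3j²(6 6 6; -6 5 1) = Δ·Π!·Σ² = 77/8398  (sign -1)
combine: 4πI² = 2197·400/46189·77/8398 = 18200/104329
take √, sign +1: I = 0.11782250
No selection rule forces the value: the integral is nonzero (none).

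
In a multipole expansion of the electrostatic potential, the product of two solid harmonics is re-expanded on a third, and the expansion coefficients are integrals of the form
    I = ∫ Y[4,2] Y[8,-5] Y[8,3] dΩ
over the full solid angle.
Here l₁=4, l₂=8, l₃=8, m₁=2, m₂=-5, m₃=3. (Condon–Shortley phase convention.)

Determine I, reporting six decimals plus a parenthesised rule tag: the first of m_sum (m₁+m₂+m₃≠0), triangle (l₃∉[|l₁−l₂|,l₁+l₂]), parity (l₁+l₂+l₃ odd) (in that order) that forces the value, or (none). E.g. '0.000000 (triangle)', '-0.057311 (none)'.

-0.060520 (none)

Rules hold: Σm=0, L=20 even, 4≤8≤12.
N = 9·17·17 = 2601
Δ = 4!·4!·12!/21! = 1/185175900
Racah Σ t=0..4: t=0:+1/557383680 t=1:−1/21772800 t=2:+1/8294400 t=3:−1/21772800 t=4:+1/557383680 = 1/30965760
⇒ 3j(4 8 8; 0 0 0)² = 36/4199, sgn +1
Racah Σ t=0..2: t=0:+1/209018880 t=1:−1/261273600 t=2:+1/3832012800 = 1/821145600
⇒ 3j(4 8 8; 2 -5 3)² = 2/969, sgn -1
4πI² = N·(3j₀)²·(3jₘ)² = 216/4693
I = -1·√(0.046026/4π) = -0.06051969
No selection rule forces the value: the integral is nonzero (none).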